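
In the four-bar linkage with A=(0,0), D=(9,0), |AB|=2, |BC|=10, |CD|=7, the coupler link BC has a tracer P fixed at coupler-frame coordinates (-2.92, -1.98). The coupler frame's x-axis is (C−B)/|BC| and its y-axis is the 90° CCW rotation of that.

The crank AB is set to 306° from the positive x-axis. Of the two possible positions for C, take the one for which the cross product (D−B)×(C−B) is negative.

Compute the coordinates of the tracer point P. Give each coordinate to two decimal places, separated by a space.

-2.35 -1.73

A=(0,0), D=(9.00,0)
B = A + 2.00·(cos306°, sin306°) = (1.1756, -1.6180)
|BD| = 7.9900
circle(B,10.00) ∩ circle(D,7.00): a=7.1865, h=6.9537
  candidates: C₊=(6.8050,6.6469) cross=55.560; C₋=(9.6213,-6.9724) cross=-55.560
  mode - wants cross < 0 → take C=(9.6213,-6.9724) (cross=-55.560)
ex = (C−B)/|BC| = (0.8446,-0.5354); ey = (0.5354,0.8446)
P = B + -2.92·ex + -1.98·ey = (-2.3508,-1.7268)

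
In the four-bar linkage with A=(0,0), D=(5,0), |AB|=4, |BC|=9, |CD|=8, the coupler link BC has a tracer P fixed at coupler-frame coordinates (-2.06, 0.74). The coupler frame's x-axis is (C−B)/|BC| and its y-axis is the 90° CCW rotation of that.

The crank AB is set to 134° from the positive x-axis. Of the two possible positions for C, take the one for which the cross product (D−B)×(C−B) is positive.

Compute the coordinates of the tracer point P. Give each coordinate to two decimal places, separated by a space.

-4.89 2.32

A=(0,0), D=(5.00,0)
B = A + 4.00·(cos134°, sin134°) = (-2.7786, 2.8774)
|BD| = 8.2938
circle(B,9.00) ∩ circle(D,8.00): a=5.1717, h=7.3657
  candidates: C₊=(4.6273,7.9913) cross=61.089; C₋=(-0.4835,-5.8251) cross=-61.089
  mode + wants cross > 0 → take C=(4.6273,7.9913) (cross=61.089)
ex = (C−B)/|BC| = (0.8229,0.5682); ey = (-0.5682,0.8229)
P = B + -2.06·ex + 0.74·ey = (-4.8942,2.3158)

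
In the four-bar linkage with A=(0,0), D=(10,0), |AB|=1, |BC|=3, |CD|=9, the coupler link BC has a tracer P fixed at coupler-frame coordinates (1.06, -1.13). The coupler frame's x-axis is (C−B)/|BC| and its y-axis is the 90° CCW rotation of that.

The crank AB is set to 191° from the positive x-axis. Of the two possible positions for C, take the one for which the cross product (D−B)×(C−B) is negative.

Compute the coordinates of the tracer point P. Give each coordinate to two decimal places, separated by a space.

-0.94 -1.74

A=(0,0), D=(10.00,0)
B = A + 1.00·(cos191°, sin191°) = (-0.9816, -0.1908)
|BD| = 10.9833
circle(B,3.00) ∩ circle(D,9.00): a=2.2139, h=2.0245
  candidates: C₊=(1.1968,1.8718) cross=22.235; C₋=(1.2671,-2.1765) cross=-22.235
  mode - wants cross < 0 → take C=(1.2671,-2.1765) (cross=-22.235)
ex = (C−B)/|BC| = (0.7496,-0.6619); ey = (0.6619,0.7496)
P = B + 1.06·ex + -1.13·ey = (-0.9350,-1.7395)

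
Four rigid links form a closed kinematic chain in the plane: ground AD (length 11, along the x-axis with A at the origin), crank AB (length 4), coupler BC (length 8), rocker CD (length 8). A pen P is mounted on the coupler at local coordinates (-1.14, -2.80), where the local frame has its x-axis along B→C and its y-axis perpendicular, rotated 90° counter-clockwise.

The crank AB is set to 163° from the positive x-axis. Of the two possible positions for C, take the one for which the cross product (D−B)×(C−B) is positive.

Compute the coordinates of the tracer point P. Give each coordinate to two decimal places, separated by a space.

-4.09 -1.84

A=(0,0), D=(11.00,0)
B = A + 4.00·(cos163°, sin163°) = (-3.8252, 1.1695)
|BD| = 14.8713
circle(B,8.00) ∩ circle(D,8.00): a=7.4356, h=2.9515
  candidates: C₊=(3.8195,3.5271) cross=43.892; C₋=(3.3553,-2.3576) cross=-43.892
  mode + wants cross > 0 → take C=(3.8195,3.5271) (cross=43.892)
ex = (C−B)/|BC| = (0.9556,0.2947); ey = (-0.2947,0.9556)
P = B + -1.14·ex + -2.80·ey = (-4.0894,-1.8421)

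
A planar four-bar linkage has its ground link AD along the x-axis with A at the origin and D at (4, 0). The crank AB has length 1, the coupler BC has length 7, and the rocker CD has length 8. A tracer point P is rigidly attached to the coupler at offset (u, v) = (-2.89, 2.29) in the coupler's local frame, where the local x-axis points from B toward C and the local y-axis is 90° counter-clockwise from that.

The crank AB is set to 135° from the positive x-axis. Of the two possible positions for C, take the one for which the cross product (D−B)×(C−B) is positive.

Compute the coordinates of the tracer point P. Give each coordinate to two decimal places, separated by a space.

A=(0,0), D=(4.00,0)
B = A + 1.00·(cos135°, sin135°) = (-0.7071, 0.7071)
|BD| = 4.7599
circle(B,7.00) ∩ circle(D,8.00): a=0.8043, h=6.9536
  candidates: C₊=(1.1213,7.4641) cross=33.099; C₋=(-0.9447,-6.2889) cross=-33.099
  mode + wants cross > 0 → take C=(1.1213,7.4641) (cross=33.099)
ex = (C−B)/|BC| = (0.2612,0.9653); ey = (-0.9653,0.2612)
P = B + -2.89·ex + 2.29·ey = (-3.6725,-1.4844)

-3.67 -1.48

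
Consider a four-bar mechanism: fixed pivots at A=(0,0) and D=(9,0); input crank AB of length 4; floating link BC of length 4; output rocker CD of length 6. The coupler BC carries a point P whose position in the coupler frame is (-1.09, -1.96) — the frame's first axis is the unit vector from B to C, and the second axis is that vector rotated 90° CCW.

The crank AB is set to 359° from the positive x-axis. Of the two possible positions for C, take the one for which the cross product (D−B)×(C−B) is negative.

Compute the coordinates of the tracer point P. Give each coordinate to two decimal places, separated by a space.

1.91 0.74

A=(0,0), D=(9.00,0)
B = A + 4.00·(cos359°, sin359°) = (3.9994, -0.0698)
|BD| = 5.0011
circle(B,4.00) ∩ circle(D,6.00): a=0.5010, h=3.9685
  candidates: C₊=(4.4449,3.9053) cross=19.847; C₋=(4.5557,-4.0309) cross=-19.847
  mode - wants cross < 0 → take C=(4.5557,-4.0309) (cross=-19.847)
ex = (C−B)/|BC| = (0.1391,-0.9903); ey = (0.9903,0.1391)
P = B + -1.09·ex + -1.96·ey = (1.9068,0.7370)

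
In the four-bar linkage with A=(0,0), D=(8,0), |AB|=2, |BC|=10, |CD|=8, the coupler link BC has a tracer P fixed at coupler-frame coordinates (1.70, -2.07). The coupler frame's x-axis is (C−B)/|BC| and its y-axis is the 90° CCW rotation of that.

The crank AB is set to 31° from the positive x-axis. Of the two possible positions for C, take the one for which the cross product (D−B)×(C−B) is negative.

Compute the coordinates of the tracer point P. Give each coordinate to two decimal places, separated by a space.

A=(0,0), D=(8.00,0)
B = A + 2.00·(cos31°, sin31°) = (1.7143, 1.0301)
|BD| = 6.3695
circle(B,10.00) ∩ circle(D,8.00): a=6.0107, h=7.9920
  candidates: C₊=(8.9384,7.9448) cross=50.905; C₋=(6.3535,-7.8287) cross=-50.905
  mode - wants cross < 0 → take C=(6.3535,-7.8287) (cross=-50.905)
ex = (C−B)/|BC| = (0.4639,-0.8859); ey = (0.8859,0.4639)
P = B + 1.70·ex + -2.07·ey = (0.6692,-1.4362)

0.67 -1.44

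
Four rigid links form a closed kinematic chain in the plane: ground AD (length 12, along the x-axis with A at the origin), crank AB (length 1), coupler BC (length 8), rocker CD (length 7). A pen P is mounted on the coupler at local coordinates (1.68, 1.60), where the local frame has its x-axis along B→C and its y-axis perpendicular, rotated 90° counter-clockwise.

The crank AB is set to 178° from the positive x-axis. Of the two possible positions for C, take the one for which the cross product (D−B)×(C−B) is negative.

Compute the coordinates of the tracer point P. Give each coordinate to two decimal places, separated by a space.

1.23 0.66

A=(0,0), D=(12.00,0)
B = A + 1.00·(cos178°, sin178°) = (-0.9994, 0.0349)
|BD| = 12.9994
circle(B,8.00) ∩ circle(D,7.00): a=7.0767, h=3.7311
  candidates: C₊=(6.0873,3.7469) cross=48.502; C₋=(6.0672,-3.7151) cross=-48.502
  mode - wants cross < 0 → take C=(6.0672,-3.7151) (cross=-48.502)
ex = (C−B)/|BC| = (0.8833,-0.4688); ey = (0.4688,0.8833)
P = B + 1.68·ex + 1.60·ey = (1.2346,0.6607)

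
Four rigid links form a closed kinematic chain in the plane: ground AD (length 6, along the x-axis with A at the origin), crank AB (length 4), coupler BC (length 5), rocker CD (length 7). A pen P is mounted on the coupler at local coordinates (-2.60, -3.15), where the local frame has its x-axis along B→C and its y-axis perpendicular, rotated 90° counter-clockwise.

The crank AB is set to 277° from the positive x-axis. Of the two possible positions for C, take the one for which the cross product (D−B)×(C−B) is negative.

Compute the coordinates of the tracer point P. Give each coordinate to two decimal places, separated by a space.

A=(0,0), D=(6.00,0)
B = A + 4.00·(cos277°, sin277°) = (0.4875, -3.9702)
|BD| = 6.7934
circle(B,5.00) ∩ circle(D,7.00): a=1.6303, h=4.7268
  candidates: C₊=(-0.9520,0.8181) cross=32.111; C₋=(4.5728,-6.8530) cross=-32.111
  mode - wants cross < 0 → take C=(4.5728,-6.8530) (cross=-32.111)
ex = (C−B)/|BC| = (0.8171,-0.5766); ey = (0.5766,0.8171)
P = B + -2.60·ex + -3.15·ey = (-3.4530,-5.0449)

-3.45 -5.04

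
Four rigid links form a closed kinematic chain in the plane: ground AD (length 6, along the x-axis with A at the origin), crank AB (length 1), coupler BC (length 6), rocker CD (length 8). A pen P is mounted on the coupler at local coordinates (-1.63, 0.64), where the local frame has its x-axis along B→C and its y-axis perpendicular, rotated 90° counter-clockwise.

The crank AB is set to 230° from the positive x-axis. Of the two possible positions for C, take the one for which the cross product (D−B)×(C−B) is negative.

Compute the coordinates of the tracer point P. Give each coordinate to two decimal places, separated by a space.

A=(0,0), D=(6.00,0)
B = A + 1.00·(cos230°, sin230°) = (-0.6428, -0.7660)
|BD| = 6.6868
circle(B,6.00) ∩ circle(D,8.00): a=1.2497, h=5.8684
  candidates: C₊=(-0.0736,5.2069) cross=39.241; C₋=(1.2710,-6.4526) cross=-39.241
  mode - wants cross < 0 → take C=(1.2710,-6.4526) (cross=-39.241)
ex = (C−B)/|BC| = (0.3190,-0.9478); ey = (0.9478,0.3190)
P = B + -1.63·ex + 0.64·ey = (-0.5561,0.9830)

-0.56 0.98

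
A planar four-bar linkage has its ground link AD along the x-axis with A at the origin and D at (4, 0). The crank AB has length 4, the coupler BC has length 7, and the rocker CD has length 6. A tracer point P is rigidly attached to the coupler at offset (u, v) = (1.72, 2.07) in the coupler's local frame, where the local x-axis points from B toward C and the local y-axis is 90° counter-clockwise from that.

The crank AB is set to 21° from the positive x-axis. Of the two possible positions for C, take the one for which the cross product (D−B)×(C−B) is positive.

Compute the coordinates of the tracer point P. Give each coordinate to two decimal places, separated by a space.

6.36 2.04

A=(0,0), D=(4.00,0)
B = A + 4.00·(cos21°, sin21°) = (3.7343, 1.4335)
|BD| = 1.4579
circle(B,7.00) ∩ circle(D,6.00): a=5.1875, h=4.7000
  candidates: C₊=(9.3010,-2.8106) cross=6.852; C₋=(0.0583,-4.5236) cross=-6.852
  mode + wants cross > 0 → take C=(9.3010,-2.8106) (cross=6.852)
ex = (C−B)/|BC| = (0.7952,-0.6063); ey = (0.6063,0.7952)
P = B + 1.72·ex + 2.07·ey = (6.3572,2.0368)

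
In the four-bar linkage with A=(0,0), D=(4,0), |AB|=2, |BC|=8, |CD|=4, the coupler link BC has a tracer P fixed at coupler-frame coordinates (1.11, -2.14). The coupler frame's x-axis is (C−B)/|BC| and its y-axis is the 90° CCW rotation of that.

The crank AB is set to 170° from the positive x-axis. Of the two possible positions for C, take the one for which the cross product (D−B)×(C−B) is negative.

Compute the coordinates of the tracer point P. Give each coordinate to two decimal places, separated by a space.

A=(0,0), D=(4.00,0)
B = A + 2.00·(cos170°, sin170°) = (-1.9696, 0.3473)
|BD| = 5.9797
circle(B,8.00) ∩ circle(D,4.00): a=7.0034, h=3.8668
  candidates: C₊=(5.2466,3.8008) cross=23.122; C₋=(4.7974,-3.9197) cross=-23.122
  mode - wants cross < 0 → take C=(4.7974,-3.9197) (cross=-23.122)
ex = (C−B)/|BC| = (0.8459,-0.5334); ey = (0.5334,0.8459)
P = B + 1.11·ex + -2.14·ey = (-2.1721,-2.0549)

-2.17 -2.05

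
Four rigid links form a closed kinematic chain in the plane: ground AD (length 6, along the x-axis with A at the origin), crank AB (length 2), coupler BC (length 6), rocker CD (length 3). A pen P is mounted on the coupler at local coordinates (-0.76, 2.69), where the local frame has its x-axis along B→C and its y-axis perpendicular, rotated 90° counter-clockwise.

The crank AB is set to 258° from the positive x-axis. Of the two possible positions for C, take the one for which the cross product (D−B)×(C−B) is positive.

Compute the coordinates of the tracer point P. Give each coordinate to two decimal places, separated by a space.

-2.82 -0.53

A=(0,0), D=(6.00,0)
B = A + 2.00·(cos258°, sin258°) = (-0.4158, -1.9563)
|BD| = 6.7074
circle(B,6.00) ∩ circle(D,3.00): a=5.3664, h=2.6836
  candidates: C₊=(3.9346,2.1758) cross=18.000; C₋=(5.5000,-2.9580) cross=-18.000
  mode + wants cross > 0 → take C=(3.9346,2.1758) (cross=18.000)
ex = (C−B)/|BC| = (0.7251,0.6887); ey = (-0.6887,0.7251)
P = B + -0.76·ex + 2.69·ey = (-2.8194,-0.5293)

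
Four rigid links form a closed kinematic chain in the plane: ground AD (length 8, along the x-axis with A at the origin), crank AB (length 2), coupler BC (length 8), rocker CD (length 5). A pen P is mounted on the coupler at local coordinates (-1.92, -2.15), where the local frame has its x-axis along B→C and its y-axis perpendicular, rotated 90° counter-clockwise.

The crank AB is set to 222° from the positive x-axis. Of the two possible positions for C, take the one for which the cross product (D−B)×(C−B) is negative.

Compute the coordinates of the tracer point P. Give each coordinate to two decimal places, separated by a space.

A=(0,0), D=(8.00,0)
B = A + 2.00·(cos222°, sin222°) = (-1.4863, -1.3383)
|BD| = 9.5802
circle(B,8.00) ∩ circle(D,5.00): a=6.8256, h=4.1727
  candidates: C₊=(4.6895,3.7470) cross=39.976; C₋=(5.8552,-4.5166) cross=-39.976
  mode - wants cross < 0 → take C=(5.8552,-4.5166) (cross=-39.976)
ex = (C−B)/|BC| = (0.9177,-0.3973); ey = (0.3973,0.9177)
P = B + -1.92·ex + -2.15·ey = (-4.1024,-2.5485)

-4.10 -2.55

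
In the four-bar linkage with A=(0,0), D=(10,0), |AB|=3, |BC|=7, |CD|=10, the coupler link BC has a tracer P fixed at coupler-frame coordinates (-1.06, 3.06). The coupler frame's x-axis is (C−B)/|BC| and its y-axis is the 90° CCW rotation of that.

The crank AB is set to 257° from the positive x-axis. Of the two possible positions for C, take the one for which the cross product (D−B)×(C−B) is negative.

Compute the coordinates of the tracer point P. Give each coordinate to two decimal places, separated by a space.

0.85 -0.07

A=(0,0), D=(10.00,0)
B = A + 3.00·(cos257°, sin257°) = (-0.6749, -2.9231)
|BD| = 11.0678
circle(B,7.00) ∩ circle(D,10.00): a=3.2299, h=6.2103
  candidates: C₊=(0.8002,3.9197) cross=68.734; C₋=(4.0806,-8.0598) cross=-68.734
  mode - wants cross < 0 → take C=(4.0806,-8.0598) (cross=-68.734)
ex = (C−B)/|BC| = (0.6793,-0.7338); ey = (0.7338,0.6793)
P = B + -1.06·ex + 3.06·ey = (0.8505,-0.0665)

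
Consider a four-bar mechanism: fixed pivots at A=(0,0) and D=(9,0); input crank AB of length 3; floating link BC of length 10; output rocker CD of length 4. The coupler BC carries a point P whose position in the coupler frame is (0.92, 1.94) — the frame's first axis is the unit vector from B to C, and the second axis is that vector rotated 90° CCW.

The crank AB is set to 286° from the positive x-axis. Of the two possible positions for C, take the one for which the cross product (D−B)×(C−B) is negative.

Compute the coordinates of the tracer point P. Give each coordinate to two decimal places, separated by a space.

A=(0,0), D=(9.00,0)
B = A + 3.00·(cos286°, sin286°) = (0.8269, -2.8838)
|BD| = 8.6669
circle(B,10.00) ∩ circle(D,4.00): a=9.1795, h=3.9670
  candidates: C₊=(8.1634,3.9115) cross=34.382; C₋=(10.8033,-3.5704) cross=-34.382
  mode - wants cross < 0 → take C=(10.8033,-3.5704) (cross=-34.382)
ex = (C−B)/|BC| = (0.9976,-0.0687); ey = (0.0687,0.9976)
P = B + 0.92·ex + 1.94·ey = (1.8780,-1.0115)

1.88 -1.01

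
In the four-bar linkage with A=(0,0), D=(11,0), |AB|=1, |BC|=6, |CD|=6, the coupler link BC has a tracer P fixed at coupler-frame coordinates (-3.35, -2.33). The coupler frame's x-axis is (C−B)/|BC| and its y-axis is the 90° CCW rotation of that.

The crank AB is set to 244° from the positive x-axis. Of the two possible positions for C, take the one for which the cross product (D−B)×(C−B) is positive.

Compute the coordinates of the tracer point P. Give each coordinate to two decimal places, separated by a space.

-2.70 -4.30

A=(0,0), D=(11.00,0)
B = A + 1.00·(cos244°, sin244°) = (-0.4384, -0.8988)
|BD| = 11.4736
circle(B,6.00) ∩ circle(D,6.00): a=5.7368, h=1.7575
  candidates: C₊=(5.1431,1.3027) cross=20.165; C₋=(5.4185,-2.2015) cross=-20.165
  mode + wants cross > 0 → take C=(5.1431,1.3027) (cross=20.165)
ex = (C−B)/|BC| = (0.9303,0.3669); ey = (-0.3669,0.9303)
P = B + -3.35·ex + -2.33·ey = (-2.6998,-4.2955)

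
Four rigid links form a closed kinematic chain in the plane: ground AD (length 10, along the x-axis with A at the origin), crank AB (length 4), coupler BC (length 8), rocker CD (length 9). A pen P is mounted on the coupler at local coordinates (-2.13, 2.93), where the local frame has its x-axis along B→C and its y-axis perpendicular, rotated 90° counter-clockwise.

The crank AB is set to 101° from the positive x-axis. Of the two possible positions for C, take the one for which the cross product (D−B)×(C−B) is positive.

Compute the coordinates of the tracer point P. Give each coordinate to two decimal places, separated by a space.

A=(0,0), D=(10.00,0)
B = A + 4.00·(cos101°, sin101°) = (-0.7632, 3.9265)
|BD| = 11.4571
circle(B,8.00) ∩ circle(D,9.00): a=4.9866, h=6.2557
  candidates: C₊=(6.0653,8.0943) cross=71.672; C₋=(1.7775,-3.6593) cross=-71.672
  mode + wants cross > 0 → take C=(6.0653,8.0943) (cross=71.672)
ex = (C−B)/|BC| = (0.8536,0.5210); ey = (-0.5210,0.8536)
P = B + -2.13·ex + 2.93·ey = (-4.1078,5.3178)

-4.11 5.32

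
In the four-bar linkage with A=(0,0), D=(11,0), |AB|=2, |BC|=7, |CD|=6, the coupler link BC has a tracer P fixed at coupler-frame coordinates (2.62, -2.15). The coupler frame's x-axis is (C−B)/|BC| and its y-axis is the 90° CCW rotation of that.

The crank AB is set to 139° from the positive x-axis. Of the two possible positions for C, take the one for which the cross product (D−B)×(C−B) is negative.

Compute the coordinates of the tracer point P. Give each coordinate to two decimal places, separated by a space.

A=(0,0), D=(11.00,0)
B = A + 2.00·(cos139°, sin139°) = (-1.5094, 1.3121)
|BD| = 12.5780
circle(B,7.00) ∩ circle(D,6.00): a=6.8058, h=1.6374
  candidates: C₊=(5.4301,2.2306) cross=20.596; C₋=(5.0884,-1.0263) cross=-20.596
  mode - wants cross < 0 → take C=(5.0884,-1.0263) (cross=-20.596)
ex = (C−B)/|BC| = (0.9426,-0.3341); ey = (0.3341,0.9426)
P = B + 2.62·ex + -2.15·ey = (0.2418,-1.5896)

0.24 -1.59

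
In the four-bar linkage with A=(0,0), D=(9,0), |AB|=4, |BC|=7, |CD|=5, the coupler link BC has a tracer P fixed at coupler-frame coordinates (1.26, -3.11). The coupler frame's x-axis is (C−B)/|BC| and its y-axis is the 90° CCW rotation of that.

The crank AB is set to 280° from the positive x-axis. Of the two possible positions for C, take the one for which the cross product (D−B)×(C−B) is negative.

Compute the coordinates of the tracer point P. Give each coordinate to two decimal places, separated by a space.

1.56 -7.18

A=(0,0), D=(9.00,0)
B = A + 4.00·(cos280°, sin280°) = (0.6946, -3.9392)
|BD| = 9.1922
circle(B,7.00) ∩ circle(D,5.00): a=5.9016, h=3.7645
  candidates: C₊=(4.4136,1.9911) cross=34.604; C₋=(7.6400,-4.8115) cross=-34.604
  mode - wants cross < 0 → take C=(7.6400,-4.8115) (cross=-34.604)
ex = (C−B)/|BC| = (0.9922,-0.1246); ey = (0.1246,0.9922)
P = B + 1.26·ex + -3.11·ey = (1.5572,-7.1820)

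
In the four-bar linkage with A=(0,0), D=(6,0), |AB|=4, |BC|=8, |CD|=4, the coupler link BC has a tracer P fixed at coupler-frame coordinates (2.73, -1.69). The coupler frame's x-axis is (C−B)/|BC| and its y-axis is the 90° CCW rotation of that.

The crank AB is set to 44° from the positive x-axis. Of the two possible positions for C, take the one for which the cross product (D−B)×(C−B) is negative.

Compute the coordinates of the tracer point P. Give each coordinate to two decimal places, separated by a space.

A=(0,0), D=(6.00,0)
B = A + 4.00·(cos44°, sin44°) = (2.8774, 2.7786)
|BD| = 4.1799
circle(B,8.00) ∩ circle(D,4.00): a=7.8317, h=1.6323
  candidates: C₊=(9.8132,-1.2081) cross=6.823; C₋=(7.6430,-3.6470) cross=-6.823
  mode - wants cross < 0 → take C=(7.6430,-3.6470) (cross=-6.823)
ex = (C−B)/|BC| = (0.5957,-0.8032); ey = (0.8032,0.5957)
P = B + 2.73·ex + -1.69·ey = (3.1462,-0.4209)

3.15 -0.42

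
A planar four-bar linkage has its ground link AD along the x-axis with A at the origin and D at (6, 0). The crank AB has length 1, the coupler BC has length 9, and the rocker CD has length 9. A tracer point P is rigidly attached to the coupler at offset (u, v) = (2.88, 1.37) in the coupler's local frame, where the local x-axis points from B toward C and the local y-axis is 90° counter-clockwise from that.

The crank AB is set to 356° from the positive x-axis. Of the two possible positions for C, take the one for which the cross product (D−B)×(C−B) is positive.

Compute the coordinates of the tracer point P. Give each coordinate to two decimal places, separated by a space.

0.44 3.07

A=(0,0), D=(6.00,0)
B = A + 1.00·(cos356°, sin356°) = (0.9976, -0.0698)
|BD| = 5.0029
circle(B,9.00) ∩ circle(D,9.00): a=2.5015, h=8.6454
  candidates: C₊=(3.3782,8.6097) cross=43.252; C₋=(3.6193,-8.6794) cross=-43.252
  mode + wants cross > 0 → take C=(3.3782,8.6097) (cross=43.252)
ex = (C−B)/|BC| = (0.2645,0.9644); ey = (-0.9644,0.2645)
P = B + 2.88·ex + 1.37·ey = (0.4382,3.0701)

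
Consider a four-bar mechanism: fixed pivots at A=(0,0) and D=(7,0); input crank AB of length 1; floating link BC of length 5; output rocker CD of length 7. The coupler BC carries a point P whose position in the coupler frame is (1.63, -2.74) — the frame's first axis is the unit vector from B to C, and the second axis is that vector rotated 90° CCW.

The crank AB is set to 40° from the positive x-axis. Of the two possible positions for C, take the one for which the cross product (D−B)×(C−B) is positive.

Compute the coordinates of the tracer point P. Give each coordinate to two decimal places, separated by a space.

A=(0,0), D=(7.00,0)
B = A + 1.00·(cos40°, sin40°) = (0.7660, 0.6428)
|BD| = 6.2670
circle(B,5.00) ∩ circle(D,7.00): a=1.2187, h=4.8492
  candidates: C₊=(2.4757,5.3414) cross=30.390; C₋=(1.4810,-4.3058) cross=-30.390
  mode + wants cross > 0 → take C=(2.4757,5.3414) (cross=30.390)
ex = (C−B)/|BC| = (0.3419,0.9397); ey = (-0.9397,0.3419)
P = B + 1.63·ex + -2.74·ey = (3.8982,1.2376)

3.90 1.24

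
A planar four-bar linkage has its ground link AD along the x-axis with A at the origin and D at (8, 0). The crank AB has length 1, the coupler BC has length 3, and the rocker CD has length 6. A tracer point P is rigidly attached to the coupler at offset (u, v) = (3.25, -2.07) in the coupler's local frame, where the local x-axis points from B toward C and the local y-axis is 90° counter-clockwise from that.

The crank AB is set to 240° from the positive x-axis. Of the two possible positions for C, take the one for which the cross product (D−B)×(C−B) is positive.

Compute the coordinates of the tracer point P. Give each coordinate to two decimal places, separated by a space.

3.35 -0.90

A=(0,0), D=(8.00,0)
B = A + 1.00·(cos240°, sin240°) = (-0.5000, -0.8660)
|BD| = 8.5440
circle(B,3.00) ∩ circle(D,6.00): a=2.6919, h=1.3242
  candidates: C₊=(2.0439,0.7242) cross=11.314; C₋=(2.3123,-1.9105) cross=-11.314
  mode + wants cross > 0 → take C=(2.0439,0.7242) (cross=11.314)
ex = (C−B)/|BC| = (0.8480,0.5301); ey = (-0.5301,0.8480)
P = B + 3.25·ex + -2.07·ey = (3.3531,-0.8986)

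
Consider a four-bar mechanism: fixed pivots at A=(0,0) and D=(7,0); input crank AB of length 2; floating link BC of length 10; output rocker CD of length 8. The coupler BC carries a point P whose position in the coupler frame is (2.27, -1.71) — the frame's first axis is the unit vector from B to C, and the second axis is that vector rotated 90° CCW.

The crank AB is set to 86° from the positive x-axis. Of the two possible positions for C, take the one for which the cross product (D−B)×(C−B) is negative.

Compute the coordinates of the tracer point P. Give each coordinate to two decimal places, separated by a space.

-0.63 -0.74

A=(0,0), D=(7.00,0)
B = A + 2.00·(cos86°, sin86°) = (0.1395, 1.9951)
|BD| = 7.1447
circle(B,10.00) ∩ circle(D,8.00): a=6.0917, h=7.9304
  candidates: C₊=(8.2034,7.9090) cross=56.660; C₋=(3.7744,-7.3209) cross=-56.660
  mode - wants cross < 0 → take C=(3.7744,-7.3209) (cross=-56.660)
ex = (C−B)/|BC| = (0.3635,-0.9316); ey = (0.9316,0.3635)
P = B + 2.27·ex + -1.71·ey = (-0.6284,-0.7412)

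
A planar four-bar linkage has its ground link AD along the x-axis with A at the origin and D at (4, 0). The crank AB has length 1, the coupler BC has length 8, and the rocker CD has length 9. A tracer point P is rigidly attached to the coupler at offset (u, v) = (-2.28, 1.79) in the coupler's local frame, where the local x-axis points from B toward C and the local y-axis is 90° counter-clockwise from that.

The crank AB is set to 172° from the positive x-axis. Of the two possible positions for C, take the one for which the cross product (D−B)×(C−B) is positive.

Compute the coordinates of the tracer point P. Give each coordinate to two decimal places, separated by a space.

-3.06 -1.90

A=(0,0), D=(4.00,0)
B = A + 1.00·(cos172°, sin172°) = (-0.9903, 0.1392)
|BD| = 4.9922
circle(B,8.00) ∩ circle(D,9.00): a=0.7935, h=7.9606
  candidates: C₊=(0.0248,8.0745) cross=39.741; C₋=(-0.4191,-7.8404) cross=-39.741
  mode + wants cross > 0 → take C=(0.0248,8.0745) (cross=39.741)
ex = (C−B)/|BC| = (0.1269,0.9919); ey = (-0.9919,0.1269)
P = B + -2.28·ex + 1.79·ey = (-3.0551,-1.8953)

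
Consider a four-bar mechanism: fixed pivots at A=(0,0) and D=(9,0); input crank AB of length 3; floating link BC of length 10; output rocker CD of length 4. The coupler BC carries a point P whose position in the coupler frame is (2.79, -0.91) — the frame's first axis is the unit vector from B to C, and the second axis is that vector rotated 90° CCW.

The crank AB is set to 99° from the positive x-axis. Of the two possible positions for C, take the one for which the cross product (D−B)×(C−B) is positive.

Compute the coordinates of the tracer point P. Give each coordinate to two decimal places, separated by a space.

2.40 2.34

A=(0,0), D=(9.00,0)
B = A + 3.00·(cos99°, sin99°) = (-0.4693, 2.9631)
|BD| = 9.9221
circle(B,10.00) ∩ circle(D,4.00): a=9.1940, h=3.9332
  candidates: C₊=(9.4798,3.9711) cross=39.025; C₋=(7.1306,-3.5363) cross=-39.025
  mode + wants cross > 0 → take C=(9.4798,3.9711) (cross=39.025)
ex = (C−B)/|BC| = (0.9949,0.1008); ey = (-0.1008,0.9949)
P = B + 2.79·ex + -0.91·ey = (2.3982,2.3389)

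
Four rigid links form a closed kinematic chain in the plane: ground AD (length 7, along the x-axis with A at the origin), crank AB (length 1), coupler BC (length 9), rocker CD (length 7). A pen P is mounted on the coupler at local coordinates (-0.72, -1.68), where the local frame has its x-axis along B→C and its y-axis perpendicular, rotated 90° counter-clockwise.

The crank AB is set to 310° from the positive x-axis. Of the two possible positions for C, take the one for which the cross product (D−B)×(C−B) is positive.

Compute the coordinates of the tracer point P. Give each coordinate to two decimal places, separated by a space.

1.67 -2.27

A=(0,0), D=(7.00,0)
B = A + 1.00·(cos310°, sin310°) = (0.6428, -0.7660)
|BD| = 6.4032
circle(B,9.00) ∩ circle(D,7.00): a=5.7004, h=6.9646
  candidates: C₊=(5.4690,6.8305) cross=44.596; C₋=(7.1354,-6.9987) cross=-44.596
  mode + wants cross > 0 → take C=(5.4690,6.8305) (cross=44.596)
ex = (C−B)/|BC| = (0.5362,0.8441); ey = (-0.8441,0.5362)
P = B + -0.72·ex + -1.68·ey = (1.6747,-2.2747)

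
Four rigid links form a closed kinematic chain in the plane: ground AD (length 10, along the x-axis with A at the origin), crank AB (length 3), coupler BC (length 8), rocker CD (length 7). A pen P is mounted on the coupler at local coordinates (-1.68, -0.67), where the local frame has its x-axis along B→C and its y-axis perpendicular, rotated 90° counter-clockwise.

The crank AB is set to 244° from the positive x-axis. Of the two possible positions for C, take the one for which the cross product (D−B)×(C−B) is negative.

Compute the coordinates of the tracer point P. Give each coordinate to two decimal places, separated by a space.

A=(0,0), D=(10.00,0)
B = A + 3.00·(cos244°, sin244°) = (-1.3151, -2.6964)
|BD| = 11.6320
circle(B,8.00) ∩ circle(D,7.00): a=6.4608, h=4.7179
  candidates: C₊=(3.8760,3.3907) cross=54.879; C₋=(6.0633,-5.7881) cross=-54.879
  mode - wants cross < 0 → take C=(6.0633,-5.7881) (cross=-54.879)
ex = (C−B)/|BC| = (0.9223,-0.3865); ey = (0.3865,0.9223)
P = B + -1.68·ex + -0.67·ey = (-3.1235,-2.6651)

-3.12 -2.67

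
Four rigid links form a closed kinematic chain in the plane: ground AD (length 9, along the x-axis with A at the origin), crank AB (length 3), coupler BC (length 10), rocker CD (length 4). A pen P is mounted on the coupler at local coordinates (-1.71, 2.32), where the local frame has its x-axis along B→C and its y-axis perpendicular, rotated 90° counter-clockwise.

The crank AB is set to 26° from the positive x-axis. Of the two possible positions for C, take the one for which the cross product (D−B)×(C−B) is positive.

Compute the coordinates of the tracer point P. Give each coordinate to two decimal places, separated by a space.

0.94 3.60

A=(0,0), D=(9.00,0)
B = A + 3.00·(cos26°, sin26°) = (2.6964, 1.3151)
|BD| = 6.4393
circle(B,10.00) ∩ circle(D,4.00): a=9.7421, h=2.2565
  candidates: C₊=(12.6940,1.5345) cross=14.531; C₋=(11.7723,-2.8835) cross=-14.531
  mode + wants cross > 0 → take C=(12.6940,1.5345) (cross=14.531)
ex = (C−B)/|BC| = (0.9998,0.0219); ey = (-0.0219,0.9998)
P = B + -1.71·ex + 2.32·ey = (0.9359,3.5970)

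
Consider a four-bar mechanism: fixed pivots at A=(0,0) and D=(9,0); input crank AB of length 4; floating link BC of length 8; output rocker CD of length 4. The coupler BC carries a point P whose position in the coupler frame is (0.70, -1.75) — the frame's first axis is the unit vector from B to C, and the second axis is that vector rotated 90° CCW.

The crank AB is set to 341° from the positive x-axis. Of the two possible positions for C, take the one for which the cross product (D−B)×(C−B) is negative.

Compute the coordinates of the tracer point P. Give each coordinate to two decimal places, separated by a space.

4.08 -3.16

A=(0,0), D=(9.00,0)
B = A + 4.00·(cos341°, sin341°) = (3.7821, -1.3023)
|BD| = 5.3780
circle(B,8.00) ∩ circle(D,4.00): a=7.1516, h=3.5853
  candidates: C₊=(9.8527,3.9081) cross=19.282; C₋=(11.5890,-3.0491) cross=-19.282
  mode - wants cross < 0 → take C=(11.5890,-3.0491) (cross=-19.282)
ex = (C−B)/|BC| = (0.9759,-0.2184); ey = (0.2184,0.9759)
P = B + 0.70·ex + -1.75·ey = (4.0831,-3.1629)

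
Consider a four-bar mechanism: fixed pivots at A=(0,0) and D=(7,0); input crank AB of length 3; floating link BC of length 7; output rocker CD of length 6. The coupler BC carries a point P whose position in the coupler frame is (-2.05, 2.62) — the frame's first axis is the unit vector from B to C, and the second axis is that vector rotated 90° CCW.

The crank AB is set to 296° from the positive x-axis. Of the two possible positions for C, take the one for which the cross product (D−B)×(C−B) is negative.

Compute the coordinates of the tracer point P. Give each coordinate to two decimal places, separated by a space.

0.73 0.58

A=(0,0), D=(7.00,0)
B = A + 3.00·(cos296°, sin296°) = (1.3151, -2.6964)
|BD| = 6.2919
circle(B,7.00) ∩ circle(D,6.00): a=4.1790, h=5.6157
  candidates: C₊=(2.6844,4.1684) cross=35.333; C₋=(7.4975,-5.9793) cross=-35.333
  mode - wants cross < 0 → take C=(7.4975,-5.9793) (cross=-35.333)
ex = (C−B)/|BC| = (0.8832,-0.4690); ey = (0.4690,0.8832)
P = B + -2.05·ex + 2.62·ey = (0.7333,0.5790)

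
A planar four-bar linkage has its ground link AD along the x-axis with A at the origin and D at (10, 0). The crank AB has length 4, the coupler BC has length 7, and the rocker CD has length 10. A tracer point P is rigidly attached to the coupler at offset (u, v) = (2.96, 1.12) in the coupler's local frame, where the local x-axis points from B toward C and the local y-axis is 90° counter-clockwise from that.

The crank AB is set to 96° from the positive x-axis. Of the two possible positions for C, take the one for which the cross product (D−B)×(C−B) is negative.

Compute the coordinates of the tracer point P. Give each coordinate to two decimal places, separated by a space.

A=(0,0), D=(10.00,0)
B = A + 4.00·(cos96°, sin96°) = (-0.4181, 3.9781)
|BD| = 11.1518
circle(B,7.00) ∩ circle(D,10.00): a=3.2893, h=6.1791
  candidates: C₊=(4.8590,8.5773) cross=68.908; C₋=(0.4505,-2.9678) cross=-68.908
  mode - wants cross < 0 → take C=(0.4505,-2.9678) (cross=-68.908)
ex = (C−B)/|BC| = (0.1241,-0.9923); ey = (0.9923,0.1241)
P = B + 2.96·ex + 1.12·ey = (1.0605,1.1800)

1.06 1.18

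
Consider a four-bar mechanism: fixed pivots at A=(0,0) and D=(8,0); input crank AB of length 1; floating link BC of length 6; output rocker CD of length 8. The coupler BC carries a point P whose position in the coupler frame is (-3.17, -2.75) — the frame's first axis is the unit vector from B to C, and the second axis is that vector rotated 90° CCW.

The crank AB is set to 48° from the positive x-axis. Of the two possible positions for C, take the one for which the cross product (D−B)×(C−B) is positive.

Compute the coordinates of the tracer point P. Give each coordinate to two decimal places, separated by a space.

1.96 -3.25

A=(0,0), D=(8.00,0)
B = A + 1.00·(cos48°, sin48°) = (0.6691, 0.7431)
|BD| = 7.3684
circle(B,6.00) ∩ circle(D,8.00): a=1.7842, h=5.7286
  candidates: C₊=(3.0220,6.2626) cross=42.211; C₋=(1.8665,-5.1362) cross=-42.211
  mode + wants cross > 0 → take C=(3.0220,6.2626) (cross=42.211)
ex = (C−B)/|BC| = (0.3921,0.9199); ey = (-0.9199,0.3921)
P = B + -3.17·ex + -2.75·ey = (1.9558,-3.2514)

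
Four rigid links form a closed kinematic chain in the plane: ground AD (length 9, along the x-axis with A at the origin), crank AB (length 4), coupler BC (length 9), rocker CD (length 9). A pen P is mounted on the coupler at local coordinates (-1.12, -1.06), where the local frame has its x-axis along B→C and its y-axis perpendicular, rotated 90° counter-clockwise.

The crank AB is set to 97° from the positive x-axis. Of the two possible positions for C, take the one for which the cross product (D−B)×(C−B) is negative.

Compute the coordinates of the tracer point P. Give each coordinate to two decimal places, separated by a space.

-1.76 4.84

A=(0,0), D=(9.00,0)
B = A + 4.00·(cos97°, sin97°) = (-0.4875, 3.9702)
|BD| = 10.2847
circle(B,9.00) ∩ circle(D,9.00): a=5.1423, h=7.3862
  candidates: C₊=(7.1076,8.7988) cross=75.965; C₋=(1.4050,-4.8286) cross=-75.965
  mode - wants cross < 0 → take C=(1.4050,-4.8286) (cross=-75.965)
ex = (C−B)/|BC| = (0.2103,-0.9776); ey = (0.9776,0.2103)
P = B + -1.12·ex + -1.06·ey = (-1.7593,4.8423)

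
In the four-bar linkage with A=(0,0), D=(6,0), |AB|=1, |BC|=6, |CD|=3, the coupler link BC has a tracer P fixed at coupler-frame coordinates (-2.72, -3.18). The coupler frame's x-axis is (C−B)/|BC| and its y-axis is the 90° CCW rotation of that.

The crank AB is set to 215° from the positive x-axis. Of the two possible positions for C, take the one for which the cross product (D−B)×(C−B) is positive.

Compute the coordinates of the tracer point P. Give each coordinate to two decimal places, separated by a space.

A=(0,0), D=(6.00,0)
B = A + 1.00·(cos215°, sin215°) = (-0.8192, -0.5736)
|BD| = 6.8432
circle(B,6.00) ∩ circle(D,3.00): a=5.3944, h=2.6269
  candidates: C₊=(4.3361,2.4963) cross=17.977; C₋=(4.7764,-2.7391) cross=-17.977
  mode + wants cross > 0 → take C=(4.3361,2.4963) (cross=17.977)
ex = (C−B)/|BC| = (0.8592,0.5116); ey = (-0.5116,0.8592)
P = B + -2.72·ex + -3.18·ey = (-1.5292,-4.6975)

-1.53 -4.70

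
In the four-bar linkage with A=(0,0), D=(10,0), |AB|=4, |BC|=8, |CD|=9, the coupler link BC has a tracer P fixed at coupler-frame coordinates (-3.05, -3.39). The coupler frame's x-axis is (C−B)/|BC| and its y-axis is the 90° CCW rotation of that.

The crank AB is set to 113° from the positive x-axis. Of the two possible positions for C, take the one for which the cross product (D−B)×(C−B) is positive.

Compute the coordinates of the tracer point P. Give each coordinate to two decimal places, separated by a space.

A=(0,0), D=(10.00,0)
B = A + 4.00·(cos113°, sin113°) = (-1.5629, 3.6820)
|BD| = 12.1350
circle(B,8.00) ∩ circle(D,9.00): a=5.3671, h=5.9325
  candidates: C₊=(5.3512,7.7064) cross=71.991; C₋=(1.7511,-3.5993) cross=-71.991
  mode + wants cross > 0 → take C=(5.3512,7.7064) (cross=71.991)
ex = (C−B)/|BC| = (0.8643,0.5030); ey = (-0.5030,0.8643)
P = B + -3.05·ex + -3.39·ey = (-2.4936,-0.7821)

-2.49 -0.78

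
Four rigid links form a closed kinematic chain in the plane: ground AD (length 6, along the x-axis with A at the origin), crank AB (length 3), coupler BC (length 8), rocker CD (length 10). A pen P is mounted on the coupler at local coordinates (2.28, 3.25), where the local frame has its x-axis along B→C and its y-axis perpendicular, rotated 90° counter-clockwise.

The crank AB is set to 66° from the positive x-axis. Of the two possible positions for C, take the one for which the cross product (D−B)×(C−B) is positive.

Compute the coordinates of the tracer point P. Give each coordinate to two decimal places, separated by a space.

-0.69 6.22

A=(0,0), D=(6.00,0)
B = A + 3.00·(cos66°, sin66°) = (1.2202, 2.7406)
|BD| = 5.5098
circle(B,8.00) ∩ circle(D,10.00): a=-0.5120, h=7.9836
  candidates: C₊=(4.7472,9.9212) cross=43.988; C₋=(-3.1952,-3.9305) cross=-43.988
  mode + wants cross > 0 → take C=(4.7472,9.9212) (cross=43.988)
ex = (C−B)/|BC| = (0.4409,0.8976); ey = (-0.8976,0.4409)
P = B + 2.28·ex + 3.25·ey = (-0.6917,6.2199)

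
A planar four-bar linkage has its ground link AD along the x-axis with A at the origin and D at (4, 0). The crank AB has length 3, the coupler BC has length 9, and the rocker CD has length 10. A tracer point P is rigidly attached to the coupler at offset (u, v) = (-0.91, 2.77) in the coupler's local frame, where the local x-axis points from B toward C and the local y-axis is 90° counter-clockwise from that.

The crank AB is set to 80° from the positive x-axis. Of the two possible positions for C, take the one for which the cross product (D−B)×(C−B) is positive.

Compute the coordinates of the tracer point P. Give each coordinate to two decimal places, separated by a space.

-2.15 4.11

A=(0,0), D=(4.00,0)
B = A + 3.00·(cos80°, sin80°) = (0.5209, 2.9544)
|BD| = 4.5643
circle(B,9.00) ∩ circle(D,10.00): a=0.2007, h=8.9978
  candidates: C₊=(6.4982,9.6829) cross=41.068; C₋=(-5.1503,-4.0340) cross=-41.068
  mode + wants cross > 0 → take C=(6.4982,9.6829) (cross=41.068)
ex = (C−B)/|BC| = (0.6641,0.7476); ey = (-0.7476,0.6641)
P = B + -0.91·ex + 2.77·ey = (-2.1543,4.1138)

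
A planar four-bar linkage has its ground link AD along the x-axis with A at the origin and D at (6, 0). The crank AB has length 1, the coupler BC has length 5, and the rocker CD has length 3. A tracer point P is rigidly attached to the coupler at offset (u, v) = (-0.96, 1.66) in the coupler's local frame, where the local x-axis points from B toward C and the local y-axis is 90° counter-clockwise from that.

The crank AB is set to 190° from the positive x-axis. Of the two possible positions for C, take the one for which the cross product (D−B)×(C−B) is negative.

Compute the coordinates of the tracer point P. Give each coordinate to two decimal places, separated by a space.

A=(0,0), D=(6.00,0)
B = A + 1.00·(cos190°, sin190°) = (-0.9848, -0.1736)
|BD| = 6.9870
circle(B,5.00) ∩ circle(D,3.00): a=4.6385, h=1.8667
  candidates: C₊=(3.6058,1.8078) cross=13.043; C₋=(3.6986,-1.9245) cross=-13.043
  mode - wants cross < 0 → take C=(3.6986,-1.9245) (cross=-13.043)
ex = (C−B)/|BC| = (0.9367,-0.3502); ey = (0.3502,0.9367)
P = B + -0.96·ex + 1.66·ey = (-1.3027,1.7174)

-1.30 1.72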